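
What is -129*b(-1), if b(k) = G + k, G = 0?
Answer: 129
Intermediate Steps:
b(k) = k (b(k) = 0 + k = k)
-129*b(-1) = -129*(-1) = 129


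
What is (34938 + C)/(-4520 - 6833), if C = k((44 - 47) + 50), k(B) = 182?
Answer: -35120/11353 ≈ -3.0935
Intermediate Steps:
C = 182
(34938 + C)/(-4520 - 6833) = (34938 + 182)/(-4520 - 6833) = 35120/(-11353) = 35120*(-1/11353) = -35120/11353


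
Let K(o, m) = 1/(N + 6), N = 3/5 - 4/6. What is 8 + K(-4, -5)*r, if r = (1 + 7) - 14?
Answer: 622/89 ≈ 6.9888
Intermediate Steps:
r = -6 (r = 8 - 14 = -6)
N = -1/15 (N = 3*(1/5) - 4*1/6 = 3/5 - 2/3 = -1/15 ≈ -0.066667)
K(o, m) = 15/89 (K(o, m) = 1/(-1/15 + 6) = 1/(89/15) = 15/89)
8 + K(-4, -5)*r = 8 + (15/89)*(-6) = 8 - 90/89 = 622/89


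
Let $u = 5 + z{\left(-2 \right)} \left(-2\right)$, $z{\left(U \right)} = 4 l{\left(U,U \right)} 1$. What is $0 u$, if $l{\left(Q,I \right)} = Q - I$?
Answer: $0$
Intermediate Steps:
$z{\left(U \right)} = 0$ ($z{\left(U \right)} = 4 \left(U - U\right) 1 = 4 \cdot 0 \cdot 1 = 0 \cdot 1 = 0$)
$u = 5$ ($u = 5 + 0 \left(-2\right) = 5 + 0 = 5$)
$0 u = 0 \cdot 5 = 0$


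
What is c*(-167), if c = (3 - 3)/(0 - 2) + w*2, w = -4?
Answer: 1336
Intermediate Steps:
c = -8 (c = (3 - 3)/(0 - 2) - 4*2 = 0/(-2) - 8 = 0*(-1/2) - 8 = 0 - 8 = -8)
c*(-167) = -8*(-167) = 1336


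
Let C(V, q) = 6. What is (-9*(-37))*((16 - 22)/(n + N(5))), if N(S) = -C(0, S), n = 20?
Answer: -999/7 ≈ -142.71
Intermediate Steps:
N(S) = -6 (N(S) = -1*6 = -6)
(-9*(-37))*((16 - 22)/(n + N(5))) = (-9*(-37))*((16 - 22)/(20 - 6)) = 333*(-6/14) = 333*(-6*1/14) = 333*(-3/7) = -999/7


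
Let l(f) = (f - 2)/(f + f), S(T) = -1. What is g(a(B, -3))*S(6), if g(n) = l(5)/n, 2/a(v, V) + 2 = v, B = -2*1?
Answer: ⅗ ≈ 0.60000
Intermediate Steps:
B = -2
a(v, V) = 2/(-2 + v)
l(f) = (-2 + f)/(2*f) (l(f) = (-2 + f)/((2*f)) = (-2 + f)*(1/(2*f)) = (-2 + f)/(2*f))
g(n) = 3/(10*n) (g(n) = ((½)*(-2 + 5)/5)/n = ((½)*(⅕)*3)/n = 3/(10*n))
g(a(B, -3))*S(6) = (3/(10*((2/(-2 - 2)))))*(-1) = (3/(10*((2/(-4)))))*(-1) = (3/(10*((2*(-¼)))))*(-1) = (3/(10*(-½)))*(-1) = ((3/10)*(-2))*(-1) = -⅗*(-1) = ⅗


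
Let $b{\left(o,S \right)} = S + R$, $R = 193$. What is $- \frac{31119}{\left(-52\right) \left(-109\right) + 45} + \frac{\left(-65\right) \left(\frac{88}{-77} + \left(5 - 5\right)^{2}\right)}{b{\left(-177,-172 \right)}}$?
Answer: $- \frac{1603733}{839811} \approx -1.9096$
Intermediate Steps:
$b{\left(o,S \right)} = 193 + S$ ($b{\left(o,S \right)} = S + 193 = 193 + S$)
$- \frac{31119}{\left(-52\right) \left(-109\right) + 45} + \frac{\left(-65\right) \left(\frac{88}{-77} + \left(5 - 5\right)^{2}\right)}{b{\left(-177,-172 \right)}} = - \frac{31119}{\left(-52\right) \left(-109\right) + 45} + \frac{\left(-65\right) \left(\frac{88}{-77} + \left(5 - 5\right)^{2}\right)}{193 - 172} = - \frac{31119}{5668 + 45} + \frac{\left(-65\right) \left(88 \left(- \frac{1}{77}\right) + 0^{2}\right)}{21} = - \frac{31119}{5713} + - 65 \left(- \frac{8}{7} + 0\right) \frac{1}{21} = \left(-31119\right) \frac{1}{5713} + \left(-65\right) \left(- \frac{8}{7}\right) \frac{1}{21} = - \frac{31119}{5713} + \frac{520}{7} \cdot \frac{1}{21} = - \frac{31119}{5713} + \frac{520}{147} = - \frac{1603733}{839811}$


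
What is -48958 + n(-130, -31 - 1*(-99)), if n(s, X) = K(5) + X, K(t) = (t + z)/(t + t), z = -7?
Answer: -244451/5 ≈ -48890.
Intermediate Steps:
K(t) = (-7 + t)/(2*t) (K(t) = (t - 7)/(t + t) = (-7 + t)/((2*t)) = (-7 + t)*(1/(2*t)) = (-7 + t)/(2*t))
n(s, X) = -⅕ + X (n(s, X) = (½)*(-7 + 5)/5 + X = (½)*(⅕)*(-2) + X = -⅕ + X)
-48958 + n(-130, -31 - 1*(-99)) = -48958 + (-⅕ + (-31 - 1*(-99))) = -48958 + (-⅕ + (-31 + 99)) = -48958 + (-⅕ + 68) = -48958 + 339/5 = -244451/5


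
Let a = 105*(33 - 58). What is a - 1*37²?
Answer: -3994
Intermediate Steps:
a = -2625 (a = 105*(-25) = -2625)
a - 1*37² = -2625 - 1*37² = -2625 - 1*1369 = -2625 - 1369 = -3994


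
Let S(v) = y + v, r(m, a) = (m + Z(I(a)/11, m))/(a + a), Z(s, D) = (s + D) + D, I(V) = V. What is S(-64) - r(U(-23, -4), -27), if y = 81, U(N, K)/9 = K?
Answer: 329/22 ≈ 14.955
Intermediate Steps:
U(N, K) = 9*K
Z(s, D) = s + 2*D (Z(s, D) = (D + s) + D = s + 2*D)
r(m, a) = (3*m + a/11)/(2*a) (r(m, a) = (m + (a/11 + 2*m))/(a + a) = (m + (a*(1/11) + 2*m))/((2*a)) = (m + (a/11 + 2*m))*(1/(2*a)) = (m + (2*m + a/11))*(1/(2*a)) = (3*m + a/11)*(1/(2*a)) = (3*m + a/11)/(2*a))
S(v) = 81 + v
S(-64) - r(U(-23, -4), -27) = (81 - 64) - (-27 + 33*(9*(-4)))/(22*(-27)) = 17 - (-1)*(-27 + 33*(-36))/(22*27) = 17 - (-1)*(-27 - 1188)/(22*27) = 17 - (-1)*(-1215)/(22*27) = 17 - 1*45/22 = 17 - 45/22 = 329/22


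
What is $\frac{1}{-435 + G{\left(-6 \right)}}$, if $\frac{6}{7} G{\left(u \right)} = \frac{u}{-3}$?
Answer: $- \frac{3}{1298} \approx -0.0023112$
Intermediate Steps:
$G{\left(u \right)} = - \frac{7 u}{18}$ ($G{\left(u \right)} = \frac{7 \frac{u}{-3}}{6} = \frac{7 u \left(- \frac{1}{3}\right)}{6} = \frac{7 \left(- \frac{u}{3}\right)}{6} = - \frac{7 u}{18}$)
$\frac{1}{-435 + G{\left(-6 \right)}} = \frac{1}{-435 - - \frac{7}{3}} = \frac{1}{-435 + \frac{7}{3}} = \frac{1}{- \frac{1298}{3}} = - \frac{3}{1298}$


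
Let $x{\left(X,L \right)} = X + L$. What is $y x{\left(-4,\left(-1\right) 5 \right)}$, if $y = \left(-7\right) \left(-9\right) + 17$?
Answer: $-720$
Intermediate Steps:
$y = 80$ ($y = 63 + 17 = 80$)
$x{\left(X,L \right)} = L + X$
$y x{\left(-4,\left(-1\right) 5 \right)} = 80 \left(\left(-1\right) 5 - 4\right) = 80 \left(-5 - 4\right) = 80 \left(-9\right) = -720$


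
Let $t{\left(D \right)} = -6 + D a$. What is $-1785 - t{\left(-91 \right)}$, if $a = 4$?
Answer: $-1415$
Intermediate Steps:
$t{\left(D \right)} = -6 + 4 D$ ($t{\left(D \right)} = -6 + D 4 = -6 + 4 D$)
$-1785 - t{\left(-91 \right)} = -1785 - \left(-6 + 4 \left(-91\right)\right) = -1785 - \left(-6 - 364\right) = -1785 - -370 = -1785 + 370 = -1415$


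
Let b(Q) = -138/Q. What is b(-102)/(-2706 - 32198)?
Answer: -23/593368 ≈ -3.8762e-5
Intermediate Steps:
b(-102)/(-2706 - 32198) = (-138/(-102))/(-2706 - 32198) = -138*(-1/102)/(-34904) = (23/17)*(-1/34904) = -23/593368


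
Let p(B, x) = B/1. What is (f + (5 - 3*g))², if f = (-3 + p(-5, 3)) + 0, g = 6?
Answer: 441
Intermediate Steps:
p(B, x) = B (p(B, x) = B*1 = B)
f = -8 (f = (-3 - 5) + 0 = -8 + 0 = -8)
(f + (5 - 3*g))² = (-8 + (5 - 3*6))² = (-8 + (5 - 18))² = (-8 - 13)² = (-21)² = 441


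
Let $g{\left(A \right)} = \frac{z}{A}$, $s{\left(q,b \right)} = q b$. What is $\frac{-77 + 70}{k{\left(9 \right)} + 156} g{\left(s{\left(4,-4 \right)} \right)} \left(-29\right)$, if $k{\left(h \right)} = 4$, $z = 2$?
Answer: $- \frac{203}{1280} \approx -0.15859$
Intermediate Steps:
$s{\left(q,b \right)} = b q$
$g{\left(A \right)} = \frac{2}{A}$
$\frac{-77 + 70}{k{\left(9 \right)} + 156} g{\left(s{\left(4,-4 \right)} \right)} \left(-29\right) = \frac{-77 + 70}{4 + 156} \frac{2}{\left(-4\right) 4} \left(-29\right) = - \frac{7}{160} \frac{2}{-16} \left(-29\right) = \left(-7\right) \frac{1}{160} \cdot 2 \left(- \frac{1}{16}\right) \left(-29\right) = \left(- \frac{7}{160}\right) \left(- \frac{1}{8}\right) \left(-29\right) = \frac{7}{1280} \left(-29\right) = - \frac{203}{1280}$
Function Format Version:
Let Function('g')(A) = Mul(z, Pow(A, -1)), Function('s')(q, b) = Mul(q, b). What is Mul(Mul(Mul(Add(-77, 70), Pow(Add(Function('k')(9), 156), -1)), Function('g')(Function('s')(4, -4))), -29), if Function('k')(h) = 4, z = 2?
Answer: Rational(-203, 1280) ≈ -0.15859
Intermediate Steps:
Function('s')(q, b) = Mul(b, q)
Function('g')(A) = Mul(2, Pow(A, -1))
Mul(Mul(Mul(Add(-77, 70), Pow(Add(Function('k')(9), 156), -1)), Function('g')(Function('s')(4, -4))), -29) = Mul(Mul(Mul(Add(-77, 70), Pow(Add(4, 156), -1)), Mul(2, Pow(Mul(-4, 4), -1))), -29) = Mul(Mul(Mul(-7, Pow(160, -1)), Mul(2, Pow(-16, -1))), -29) = Mul(Mul(Mul(-7, Rational(1, 160)), Mul(2, Rational(-1, 16))), -29) = Mul(Mul(Rational(-7, 160), Rational(-1, 8)), -29) = Mul(Rational(7, 1280), -29) = Rational(-203, 1280)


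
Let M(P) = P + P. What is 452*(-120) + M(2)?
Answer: -54236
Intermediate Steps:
M(P) = 2*P
452*(-120) + M(2) = 452*(-120) + 2*2 = -54240 + 4 = -54236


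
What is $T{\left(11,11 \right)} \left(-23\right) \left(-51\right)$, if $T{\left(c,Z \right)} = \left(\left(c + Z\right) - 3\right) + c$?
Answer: $35190$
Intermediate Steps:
$T{\left(c,Z \right)} = -3 + Z + 2 c$ ($T{\left(c,Z \right)} = \left(\left(Z + c\right) - 3\right) + c = \left(-3 + Z + c\right) + c = -3 + Z + 2 c$)
$T{\left(11,11 \right)} \left(-23\right) \left(-51\right) = \left(-3 + 11 + 2 \cdot 11\right) \left(-23\right) \left(-51\right) = \left(-3 + 11 + 22\right) \left(-23\right) \left(-51\right) = 30 \left(-23\right) \left(-51\right) = \left(-690\right) \left(-51\right) = 35190$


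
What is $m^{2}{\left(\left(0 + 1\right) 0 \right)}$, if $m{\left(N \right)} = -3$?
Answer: $9$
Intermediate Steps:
$m^{2}{\left(\left(0 + 1\right) 0 \right)} = \left(-3\right)^{2} = 9$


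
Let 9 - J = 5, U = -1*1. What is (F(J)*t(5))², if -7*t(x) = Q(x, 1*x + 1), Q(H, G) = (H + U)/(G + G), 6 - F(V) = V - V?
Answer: 4/49 ≈ 0.081633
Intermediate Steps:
U = -1
J = 4 (J = 9 - 1*5 = 9 - 5 = 4)
F(V) = 6 (F(V) = 6 - (V - V) = 6 - 1*0 = 6 + 0 = 6)
Q(H, G) = (-1 + H)/(2*G) (Q(H, G) = (H - 1)/(G + G) = (-1 + H)/((2*G)) = (-1 + H)*(1/(2*G)) = (-1 + H)/(2*G))
t(x) = -(-1 + x)/(14*(1 + x)) (t(x) = -(-1 + x)/(14*(1*x + 1)) = -(-1 + x)/(14*(x + 1)) = -(-1 + x)/(14*(1 + x)))
(F(J)*t(5))² = (6*((1 - 1*5)/(14*(1 + 5))))² = (6*((1/14)*(1 - 5)/6))² = (6*((1/14)*(⅙)*(-4)))² = (6*(-1/21))² = (-2/7)² = 4/49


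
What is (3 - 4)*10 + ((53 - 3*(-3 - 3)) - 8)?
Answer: 53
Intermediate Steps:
(3 - 4)*10 + ((53 - 3*(-3 - 3)) - 8) = -1*10 + ((53 - 3*(-6)) - 8) = -10 + ((53 + 18) - 8) = -10 + (71 - 8) = -10 + 63 = 53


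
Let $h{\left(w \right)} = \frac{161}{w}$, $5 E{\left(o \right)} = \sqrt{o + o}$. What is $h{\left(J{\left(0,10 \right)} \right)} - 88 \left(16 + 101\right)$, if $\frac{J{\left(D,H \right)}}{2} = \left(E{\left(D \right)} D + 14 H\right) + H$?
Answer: $- \frac{3088639}{300} \approx -10295.0$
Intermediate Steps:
$E{\left(o \right)} = \frac{\sqrt{2} \sqrt{o}}{5}$ ($E{\left(o \right)} = \frac{\sqrt{o + o}}{5} = \frac{\sqrt{2 o}}{5} = \frac{\sqrt{2} \sqrt{o}}{5}$)
$J{\left(D,H \right)} = 30 H + \frac{2 \sqrt{2} D^{\frac{3}{2}}}{5}$ ($J{\left(D,H \right)} = 2 \left(\left(\frac{\sqrt{2} \sqrt{D}}{5} D + 14 H\right) + H\right) = 2 \left(\left(\frac{\sqrt{2} D^{\frac{3}{2}}}{5} + 14 H\right) + H\right) = 2 \left(\left(14 H + \frac{\sqrt{2} D^{\frac{3}{2}}}{5}\right) + H\right) = 2 \left(15 H + \frac{\sqrt{2} D^{\frac{3}{2}}}{5}\right) = 30 H + \frac{2 \sqrt{2} D^{\frac{3}{2}}}{5}$)
$h{\left(J{\left(0,10 \right)} \right)} - 88 \left(16 + 101\right) = \frac{161}{30 \cdot 10 + \frac{2 \sqrt{2} \cdot 0^{\frac{3}{2}}}{5}} - 88 \left(16 + 101\right) = \frac{161}{300 + \frac{2}{5} \sqrt{2} \cdot 0} - 10296 = \frac{161}{300 + 0} - 10296 = \frac{161}{300} - 10296 = - \frac{3088639}{300}$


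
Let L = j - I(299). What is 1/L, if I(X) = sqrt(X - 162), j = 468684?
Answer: 468684/219664691719 + sqrt(137)/219664691719 ≈ 2.1337e-6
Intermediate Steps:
I(X) = sqrt(-162 + X)
L = 468684 - sqrt(137) (L = 468684 - sqrt(-162 + 299) = 468684 - sqrt(137) ≈ 4.6867e+5)
1/L = 1/(468684 - sqrt(137))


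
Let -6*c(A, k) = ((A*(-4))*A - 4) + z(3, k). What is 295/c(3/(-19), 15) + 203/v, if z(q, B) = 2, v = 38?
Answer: 12217367/14402 ≈ 848.31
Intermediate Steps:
c(A, k) = ⅓ + 2*A²/3 (c(A, k) = -(((A*(-4))*A - 4) + 2)/6 = -(((-4*A)*A - 4) + 2)/6 = -((-4*A² - 4) + 2)/6 = -((-4 - 4*A²) + 2)/6 = -(-2 - 4*A²)/6 = ⅓ + 2*A²/3)
295/c(3/(-19), 15) + 203/v = 295/(⅓ + 2*(3/(-19))²/3) + 203/38 = 295/(⅓ + 2*(3*(-1/19))²/3) + 203*(1/38) = 295/(⅓ + 2*(-3/19)²/3) + 203/38 = 295/(⅓ + (⅔)*(9/361)) + 203/38 = 295/(⅓ + 6/361) + 203/38 = 295/(379/1083) + 203/38 = 295*(1083/379) + 203/38 = 319485/379 + 203/38 = 12217367/14402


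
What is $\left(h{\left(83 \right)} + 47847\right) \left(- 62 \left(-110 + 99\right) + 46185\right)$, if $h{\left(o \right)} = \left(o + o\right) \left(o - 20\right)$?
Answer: $2732580435$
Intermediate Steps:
$h{\left(o \right)} = 2 o \left(-20 + o\right)$
$\left(h{\left(83 \right)} + 47847\right) \left(- 62 \left(-110 + 99\right) + 46185\right) = \left(2 \cdot 83 \left(-20 + 83\right) + 47847\right) \left(- 62 \left(-110 + 99\right) + 46185\right) = \left(2 \cdot 83 \cdot 63 + 47847\right) \left(\left(-62\right) \left(-11\right) + 46185\right) = \left(10458 + 47847\right) \left(682 + 46185\right) = 58305 \cdot 46867 = 2732580435$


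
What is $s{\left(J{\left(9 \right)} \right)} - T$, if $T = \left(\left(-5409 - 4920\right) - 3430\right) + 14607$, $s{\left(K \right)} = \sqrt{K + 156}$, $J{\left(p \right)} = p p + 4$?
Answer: $-848 + \sqrt{241} \approx -832.48$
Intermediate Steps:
$J{\left(p \right)} = 4 + p^{2}$ ($J{\left(p \right)} = p^{2} + 4 = 4 + p^{2}$)
$s{\left(K \right)} = \sqrt{156 + K}$
$T = 848$ ($T = \left(\left(-5409 - 4920\right) - 3430\right) + 14607 = \left(-10329 - 3430\right) + 14607 = -13759 + 14607 = 848$)
$s{\left(J{\left(9 \right)} \right)} - T = \sqrt{156 + \left(4 + 9^{2}\right)} - 848 = \sqrt{156 + \left(4 + 81\right)} - 848 = \sqrt{156 + 85} - 848 = \sqrt{241} - 848 = -848 + \sqrt{241}$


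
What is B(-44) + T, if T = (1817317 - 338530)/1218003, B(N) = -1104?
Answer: -447732175/406001 ≈ -1102.8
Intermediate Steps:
T = 492929/406001 (T = 1478787*(1/1218003) = 492929/406001 ≈ 1.2141)
B(-44) + T = -1104 + 492929/406001 = -447732175/406001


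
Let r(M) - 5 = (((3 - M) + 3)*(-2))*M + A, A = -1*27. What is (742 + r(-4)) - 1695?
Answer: -895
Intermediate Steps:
A = -27
r(M) = -22 + M*(-12 + 2*M) (r(M) = 5 + ((((3 - M) + 3)*(-2))*M - 27) = 5 + (((6 - M)*(-2))*M - 27) = 5 + ((-12 + 2*M)*M - 27) = 5 + (M*(-12 + 2*M) - 27) = 5 + (-27 + M*(-12 + 2*M)) = -22 + M*(-12 + 2*M))
(742 + r(-4)) - 1695 = (742 + (-22 - 12*(-4) + 2*(-4)²)) - 1695 = (742 + (-22 + 48 + 2*16)) - 1695 = (742 + (-22 + 48 + 32)) - 1695 = (742 + 58) - 1695 = 800 - 1695 = -895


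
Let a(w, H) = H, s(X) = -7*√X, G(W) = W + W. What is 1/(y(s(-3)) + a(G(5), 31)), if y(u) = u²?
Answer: -1/116 ≈ -0.0086207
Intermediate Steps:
G(W) = 2*W
1/(y(s(-3)) + a(G(5), 31)) = 1/((-7*I*√3)² + 31) = 1/(-147 + 31) = 1/(-116) = -1/116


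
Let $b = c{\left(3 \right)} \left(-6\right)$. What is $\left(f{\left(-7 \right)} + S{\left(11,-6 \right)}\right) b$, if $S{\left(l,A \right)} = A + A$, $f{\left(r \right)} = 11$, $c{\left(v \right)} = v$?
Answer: $18$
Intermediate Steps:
$S{\left(l,A \right)} = 2 A$
$b = -18$ ($b = 3 \left(-6\right) = -18$)
$\left(f{\left(-7 \right)} + S{\left(11,-6 \right)}\right) b = \left(11 + 2 \left(-6\right)\right) \left(-18\right) = \left(11 - 12\right) \left(-18\right) = \left(-1\right) \left(-18\right) = 18$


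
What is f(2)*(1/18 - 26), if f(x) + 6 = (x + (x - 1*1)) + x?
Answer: 467/18 ≈ 25.944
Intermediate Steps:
f(x) = -7 + 3*x (f(x) = -6 + ((x + (x - 1*1)) + x) = -6 + ((x + (x - 1)) + x) = -6 + ((x + (-1 + x)) + x) = -6 + ((-1 + 2*x) + x) = -6 + (-1 + 3*x) = -7 + 3*x)
f(2)*(1/18 - 26) = (-7 + 3*2)*(1/18 - 26) = (-7 + 6)*(1/18 - 26) = -1*(-467/18) = 467/18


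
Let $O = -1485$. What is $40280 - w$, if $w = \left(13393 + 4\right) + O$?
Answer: $28368$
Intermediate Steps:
$w = 11912$ ($w = \left(13393 + 4\right) - 1485 = 13397 - 1485 = 11912$)
$40280 - w = 40280 - 11912 = 28368$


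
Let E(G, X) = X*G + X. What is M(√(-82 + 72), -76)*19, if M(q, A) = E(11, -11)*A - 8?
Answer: 190456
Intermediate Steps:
E(G, X) = X + G*X (E(G, X) = G*X + X = X + G*X)
M(q, A) = -8 - 132*A (M(q, A) = (-11*(1 + 11))*A - 8 = (-11*12)*A - 8 = -132*A - 8 = -8 - 132*A)
M(√(-82 + 72), -76)*19 = (-8 - 132*(-76))*19 = (-8 + 10032)*19 = 10024*19 = 190456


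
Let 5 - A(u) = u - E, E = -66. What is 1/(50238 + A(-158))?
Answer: 1/50335 ≈ 1.9867e-5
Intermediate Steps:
A(u) = -61 - u (A(u) = 5 - (u - 1*(-66)) = 5 - (u + 66) = 5 - (66 + u) = 5 + (-66 - u) = -61 - u)
1/(50238 + A(-158)) = 1/(50238 + (-61 - 1*(-158))) = 1/(50238 + (-61 + 158)) = 1/(50238 + 97) = 1/50335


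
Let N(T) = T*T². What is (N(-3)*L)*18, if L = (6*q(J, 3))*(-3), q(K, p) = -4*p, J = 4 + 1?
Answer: -104976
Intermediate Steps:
J = 5
N(T) = T³
L = 216 (L = (6*(-4*3))*(-3) = (6*(-12))*(-3) = -72*(-3) = 216)
(N(-3)*L)*18 = ((-3)³*216)*18 = -27*216*18 = -5832*18 = -104976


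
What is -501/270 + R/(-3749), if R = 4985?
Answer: -1074733/337410 ≈ -3.1852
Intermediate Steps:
-501/270 + R/(-3749) = -501/270 + 4985/(-3749) = -501*1/270 + 4985*(-1/3749) = -167/90 - 4985/3749 = -1074733/337410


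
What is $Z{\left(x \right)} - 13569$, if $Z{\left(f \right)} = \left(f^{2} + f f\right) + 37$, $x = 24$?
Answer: $-12380$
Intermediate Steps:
$Z{\left(f \right)} = 37 + 2 f^{2}$ ($Z{\left(f \right)} = \left(f^{2} + f^{2}\right) + 37 = 2 f^{2} + 37 = 37 + 2 f^{2}$)
$Z{\left(x \right)} - 13569 = \left(37 + 2 \cdot 24^{2}\right) - 13569 = \left(37 + 2 \cdot 576\right) - 13569 = \left(37 + 1152\right) - 13569 = 1189 - 13569 = -12380$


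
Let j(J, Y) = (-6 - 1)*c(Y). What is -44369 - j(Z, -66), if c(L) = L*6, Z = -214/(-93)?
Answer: -47141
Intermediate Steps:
Z = 214/93 (Z = -214*(-1/93) = 214/93 ≈ 2.3011)
c(L) = 6*L
j(J, Y) = -42*Y (j(J, Y) = (-6 - 1)*(6*Y) = -42*Y)
-44369 - j(Z, -66) = -44369 - (-42)*(-66) = -44369 - 1*2772 = -44369 - 2772 = -47141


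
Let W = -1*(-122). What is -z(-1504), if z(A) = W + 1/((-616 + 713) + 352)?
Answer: -54779/449 ≈ -122.00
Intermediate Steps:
W = 122
z(A) = 54779/449 (z(A) = 122 + 1/((-616 + 713) + 352) = 122 + 1/(97 + 352) = 122 + 1/449 = 54779/449)
-z(-1504) = -1*54779/449 = -54779/449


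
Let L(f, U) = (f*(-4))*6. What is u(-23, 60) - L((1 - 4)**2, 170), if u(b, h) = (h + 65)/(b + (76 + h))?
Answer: 24533/113 ≈ 217.11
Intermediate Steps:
L(f, U) = -24*f (L(f, U) = -4*f*6 = -24*f)
u(b, h) = (65 + h)/(76 + b + h)
u(-23, 60) - L((1 - 4)**2, 170) = (65 + 60)/(76 - 23 + 60) - (-24)*(1 - 4)**2 = 125/113 - (-24)*(-3)**2 = (1/113)*125 - (-24)*9 = 125/113 - 1*(-216) = 125/113 + 216 = 24533/113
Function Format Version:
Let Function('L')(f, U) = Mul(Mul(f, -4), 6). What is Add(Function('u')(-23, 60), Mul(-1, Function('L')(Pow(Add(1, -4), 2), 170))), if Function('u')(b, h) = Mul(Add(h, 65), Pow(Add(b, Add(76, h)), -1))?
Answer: Rational(24533, 113) ≈ 217.11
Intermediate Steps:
Function('L')(f, U) = Mul(-24, f) (Function('L')(f, U) = Mul(Mul(-4, f), 6) = Mul(-24, f))
Function('u')(b, h) = Mul(Pow(Add(76, b, h), -1), Add(65, h)) (Function('u')(b, h) = Mul(Add(65, h), Pow(Add(76, b, h), -1)) = Mul(Pow(Add(76, b, h), -1), Add(65, h)))
Add(Function('u')(-23, 60), Mul(-1, Function('L')(Pow(Add(1, -4), 2), 170))) = Add(Mul(Pow(Add(76, -23, 60), -1), Add(65, 60)), Mul(-1, Mul(-24, Pow(Add(1, -4), 2)))) = Add(Mul(Pow(113, -1), 125), Mul(-1, Mul(-24, Pow(-3, 2)))) = Add(Mul(Rational(1, 113), 125), Mul(-1, Mul(-24, 9))) = Add(Rational(125, 113), Mul(-1, -216)) = Add(Rational(125, 113), 216) = Rational(24533, 113)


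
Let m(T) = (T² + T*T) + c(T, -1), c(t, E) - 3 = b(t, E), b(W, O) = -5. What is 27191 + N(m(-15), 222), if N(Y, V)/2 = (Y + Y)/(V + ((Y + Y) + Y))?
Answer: 21291449/783 ≈ 27192.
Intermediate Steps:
c(t, E) = -2 (c(t, E) = 3 - 5 = -2)
m(T) = -2 + 2*T² (m(T) = (T² + T*T) - 2 = (T² + T²) - 2 = 2*T² - 2 = -2 + 2*T²)
N(Y, V) = 4*Y/(V + 3*Y) (N(Y, V) = 2*((Y + Y)/(V + ((Y + Y) + Y))) = 2*((2*Y)/(V + (2*Y + Y))) = 2*((2*Y)/(V + 3*Y)) = 2*(2*Y/(V + 3*Y)) = 4*Y/(V + 3*Y))
27191 + N(m(-15), 222) = 27191 + 4*(-2 + 2*(-15)²)/(222 + 3*(-2 + 2*(-15)²)) = 27191 + 4*(-2 + 2*225)/(222 + 3*(-2 + 2*225)) = 27191 + 4*(-2 + 450)/(222 + 3*(-2 + 450)) = 27191 + 4*448/(222 + 3*448) = 27191 + 4*448/(222 + 1344) = 27191 + 4*448/1566 = 27191 + 4*448*(1/1566) = 27191 + 896/783 = 21291449/783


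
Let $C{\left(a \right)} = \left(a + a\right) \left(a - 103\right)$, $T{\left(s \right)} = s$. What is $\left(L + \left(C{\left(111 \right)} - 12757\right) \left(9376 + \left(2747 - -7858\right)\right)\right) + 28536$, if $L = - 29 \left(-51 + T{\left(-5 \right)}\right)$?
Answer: $-219381201$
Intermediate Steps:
$L = 1624$ ($L = - 29 \left(-51 - 5\right) = \left(-29\right) \left(-56\right) = 1624$)
$C{\left(a \right)} = 2 a \left(-103 + a\right)$
$\left(L + \left(C{\left(111 \right)} - 12757\right) \left(9376 + \left(2747 - -7858\right)\right)\right) + 28536 = \left(1624 + \left(2 \cdot 111 \left(-103 + 111\right) - 12757\right) \left(9376 + \left(2747 - -7858\right)\right)\right) + 28536 = \left(1624 + \left(2 \cdot 111 \cdot 8 - 12757\right) \left(9376 + \left(2747 + 7858\right)\right)\right) + 28536 = \left(1624 + \left(1776 - 12757\right) \left(9376 + 10605\right)\right) + 28536 = \left(1624 - 219411361\right) + 28536 = -219409737 + 28536 = -219381201$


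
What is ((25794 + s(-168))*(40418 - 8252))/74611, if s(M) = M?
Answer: 824285916/74611 ≈ 11048.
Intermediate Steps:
((25794 + s(-168))*(40418 - 8252))/74611 = ((25794 - 168)*(40418 - 8252))/74611 = (25626*32166)*(1/74611) = 824285916*(1/74611) = 824285916/74611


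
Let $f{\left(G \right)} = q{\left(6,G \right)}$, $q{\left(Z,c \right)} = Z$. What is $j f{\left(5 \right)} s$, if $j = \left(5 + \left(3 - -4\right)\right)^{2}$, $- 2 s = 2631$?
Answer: $-1136592$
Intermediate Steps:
$s = - \frac{2631}{2}$ ($s = \left(- \frac{1}{2}\right) 2631 = - \frac{2631}{2} \approx -1315.5$)
$j = 144$ ($j = \left(5 + \left(3 + 4\right)\right)^{2} = \left(5 + 7\right)^{2} = 12^{2} = 144$)
$f{\left(G \right)} = 6$
$j f{\left(5 \right)} s = 144 \cdot 6 \left(- \frac{2631}{2}\right) = 864 \left(- \frac{2631}{2}\right) = -1136592$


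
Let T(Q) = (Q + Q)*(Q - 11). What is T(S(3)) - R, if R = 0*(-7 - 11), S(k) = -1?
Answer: 24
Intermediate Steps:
T(Q) = 2*Q*(-11 + Q) (T(Q) = (2*Q)*(-11 + Q) = 2*Q*(-11 + Q))
R = 0 (R = 0*(-18) = 0)
T(S(3)) - R = 2*(-1)*(-11 - 1) - 1*0 = 2*(-1)*(-12) + 0 = 24 + 0 = 24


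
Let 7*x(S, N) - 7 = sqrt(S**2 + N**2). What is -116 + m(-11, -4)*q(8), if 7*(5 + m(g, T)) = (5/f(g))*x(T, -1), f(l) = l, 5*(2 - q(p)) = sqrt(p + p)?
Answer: -9400/77 - 6*sqrt(17)/539 ≈ -122.12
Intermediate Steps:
q(p) = 2 - sqrt(2)*sqrt(p)/5 (q(p) = 2 - sqrt(p + p)/5 = 2 - sqrt(2)*sqrt(p)/5)
x(S, N) = 1 + sqrt(N**2 + S**2)/7 (x(S, N) = 1 + sqrt(S**2 + N**2)/7 = 1 + sqrt(N**2 + S**2)/7)
m(g, T) = -5 + 5*(1 + sqrt(1 + T**2)/7)/(7*g) (m(g, T) = -5 + ((5/g)*(1 + sqrt((-1)**2 + T**2)/7))/7 = -5 + ((5/g)*(1 + sqrt(1 + T**2)/7))/7 = -5 + (5*(1 + sqrt(1 + T**2)/7)/g)/7 = -5 + 5*(1 + sqrt(1 + T**2)/7)/(7*g))
-116 + m(-11, -4)*q(8) = -116 + ((5/49)*(7 + sqrt(1 + (-4)**2) - 49*(-11))/(-11))*(2 - sqrt(2)*sqrt(8)/5) = -116 + ((5/49)*(-1/11)*(7 + sqrt(1 + 16) + 539))*(2 - sqrt(2)*2*sqrt(2)/5) = -116 + ((5/49)*(-1/11)*(7 + sqrt(17) + 539))*(2 - 4/5) = -116 + ((5/49)*(-1/11)*(546 + sqrt(17)))*(6/5) = -116 + (-390/77 - 5*sqrt(17)/539)*(6/5) = -116 + (-468/77 - 6*sqrt(17)/539) = -9400/77 - 6*sqrt(17)/539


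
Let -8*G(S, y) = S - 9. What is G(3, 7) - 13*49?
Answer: -2545/4 ≈ -636.25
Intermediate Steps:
G(S, y) = 9/8 - S/8 (G(S, y) = -(S - 9)/8 = -(-9 + S)/8 = 9/8 - S/8)
G(3, 7) - 13*49 = (9/8 - ⅛*3) - 13*49 = (9/8 - 3/8) - 637 = ¾ - 637 = -2545/4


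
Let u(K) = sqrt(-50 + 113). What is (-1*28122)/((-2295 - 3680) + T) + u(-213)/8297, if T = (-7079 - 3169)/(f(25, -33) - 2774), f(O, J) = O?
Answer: 77307378/16415027 + 3*sqrt(7)/8297 ≈ 4.7105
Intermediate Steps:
T = 10248/2749 (T = (-7079 - 3169)/(25 - 2774) = -10248/(-2749) = -10248*(-1/2749) = 10248/2749 ≈ 3.7279)
u(K) = 3*sqrt(7) (u(K) = sqrt(63) = 3*sqrt(7))
(-1*28122)/((-2295 - 3680) + T) + u(-213)/8297 = (-1*28122)/((-2295 - 3680) + 10248/2749) + (3*sqrt(7))/8297 = -28122/(-5975 + 10248/2749) + (3*sqrt(7))*(1/8297) = -28122/(-16415027/2749) + 3*sqrt(7)/8297 = -28122*(-2749/16415027) + 3*sqrt(7)/8297 = 77307378/16415027 + 3*sqrt(7)/8297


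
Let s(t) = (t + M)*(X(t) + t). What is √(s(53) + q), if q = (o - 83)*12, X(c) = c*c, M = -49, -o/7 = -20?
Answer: 6*√337 ≈ 110.15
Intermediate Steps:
o = 140 (o = -7*(-20) = 140)
X(c) = c²
s(t) = (-49 + t)*(t + t²) (s(t) = (t - 49)*(t² + t) = (-49 + t)*(t + t²))
q = 684 (q = (140 - 83)*12 = 57*12 = 684)
√(s(53) + q) = √(53*(-49 + 53² - 48*53) + 684) = √(53*(-49 + 2809 - 2544) + 684) = √(53*216 + 684) = √(11448 + 684) = √12132 = 6*√337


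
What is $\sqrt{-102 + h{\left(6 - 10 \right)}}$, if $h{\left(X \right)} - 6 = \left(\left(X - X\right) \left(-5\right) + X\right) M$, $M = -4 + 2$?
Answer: $2 i \sqrt{22} \approx 9.3808 i$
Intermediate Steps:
$M = -2$
$h{\left(X \right)} = 6 - 2 X$ ($h{\left(X \right)} = 6 + \left(\left(X - X\right) \left(-5\right) + X\right) \left(-2\right) = 6 + \left(0 \left(-5\right) + X\right) \left(-2\right) = 6 + \left(0 + X\right) \left(-2\right) = 6 + X \left(-2\right) = 6 - 2 X$)
$\sqrt{-102 + h{\left(6 - 10 \right)}} = \sqrt{-102 - \left(-6 + 2 \left(6 - 10\right)\right)} = \sqrt{-102 + \left(6 - -8\right)} = \sqrt{-102 + \left(6 + 8\right)} = \sqrt{-102 + 14} = \sqrt{-88} = 2 i \sqrt{22}$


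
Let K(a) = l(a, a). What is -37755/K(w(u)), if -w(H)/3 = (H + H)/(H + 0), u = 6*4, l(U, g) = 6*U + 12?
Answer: 12585/8 ≈ 1573.1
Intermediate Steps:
l(U, g) = 12 + 6*U
u = 24
w(H) = -6 (w(H) = -3*(H + H)/(H + 0) = -3*2*H/H = -3*2 = -6)
K(a) = 12 + 6*a
-37755/K(w(u)) = -37755/(12 + 6*(-6)) = -37755/(12 - 36) = -37755/(-24) = -37755*(-1/24) = 12585/8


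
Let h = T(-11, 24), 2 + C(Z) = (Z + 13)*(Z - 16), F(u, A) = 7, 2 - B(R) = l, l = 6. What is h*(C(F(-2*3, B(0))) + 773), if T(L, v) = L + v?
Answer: 7683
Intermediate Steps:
B(R) = -4 (B(R) = 2 - 1*6 = 2 - 6 = -4)
C(Z) = -2 + (-16 + Z)*(13 + Z) (C(Z) = -2 + (Z + 13)*(Z - 16) = -2 + (13 + Z)*(-16 + Z) = -2 + (-16 + Z)*(13 + Z))
h = 13 (h = -11 + 24 = 13)
h*(C(F(-2*3, B(0))) + 773) = 13*((-210 + 7² - 3*7) + 773) = 13*((-210 + 49 - 21) + 773) = 13*(-182 + 773) = 13*591 = 7683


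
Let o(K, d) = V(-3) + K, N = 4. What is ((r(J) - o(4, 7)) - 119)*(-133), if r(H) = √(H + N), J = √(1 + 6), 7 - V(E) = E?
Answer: 17689 - 133*√(4 + √7) ≈ 17346.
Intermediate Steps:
V(E) = 7 - E
J = √7 ≈ 2.6458
o(K, d) = 10 + K (o(K, d) = (7 - 1*(-3)) + K = (7 + 3) + K = 10 + K)
r(H) = √(4 + H) (r(H) = √(H + 4) = √(4 + H))
((r(J) - o(4, 7)) - 119)*(-133) = ((√(4 + √7) - (10 + 4)) - 119)*(-133) = ((√(4 + √7) - 1*14) - 119)*(-133) = ((√(4 + √7) - 14) - 119)*(-133) = ((-14 + √(4 + √7)) - 119)*(-133) = (-133 + √(4 + √7))*(-133) = 17689 - 133*√(4 + √7)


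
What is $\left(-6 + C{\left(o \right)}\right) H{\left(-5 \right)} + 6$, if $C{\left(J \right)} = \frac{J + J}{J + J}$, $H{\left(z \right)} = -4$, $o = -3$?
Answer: $26$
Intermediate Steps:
$C{\left(J \right)} = 1$ ($C{\left(J \right)} = \frac{2 J}{2 J} = 2 J \frac{1}{2 J} = 1$)
$\left(-6 + C{\left(o \right)}\right) H{\left(-5 \right)} + 6 = \left(-6 + 1\right) \left(-4\right) + 6 = \left(-5\right) \left(-4\right) + 6 = 20 + 6 = 26$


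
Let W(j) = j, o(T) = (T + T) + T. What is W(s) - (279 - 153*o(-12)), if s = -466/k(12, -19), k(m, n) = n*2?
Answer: -109720/19 ≈ -5774.7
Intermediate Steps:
k(m, n) = 2*n
s = 233/19 (s = -466/(2*(-19)) = -466/(-38) = -466*(-1/38) = 233/19 ≈ 12.263)
o(T) = 3*T (o(T) = 2*T + T = 3*T)
W(s) - (279 - 153*o(-12)) = 233/19 - (279 - 459*(-12)) = 233/19 - (279 - 153*(-36)) = 233/19 - (279 + 5508) = 233/19 - 1*5787 = 233/19 - 5787 = -109720/19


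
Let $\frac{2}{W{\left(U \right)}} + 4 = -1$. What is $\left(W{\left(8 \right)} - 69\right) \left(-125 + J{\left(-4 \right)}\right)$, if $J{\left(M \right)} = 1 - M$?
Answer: $8328$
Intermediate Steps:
$W{\left(U \right)} = - \frac{2}{5}$ ($W{\left(U \right)} = \frac{2}{-4 - 1} = \frac{2}{-5} = 2 \left(- \frac{1}{5}\right) = - \frac{2}{5}$)
$\left(W{\left(8 \right)} - 69\right) \left(-125 + J{\left(-4 \right)}\right) = \left(- \frac{2}{5} - 69\right) \left(-125 + \left(1 - -4\right)\right) = - \frac{347 \left(-125 + \left(1 + 4\right)\right)}{5} = - \frac{347 \left(-125 + 5\right)}{5} = \left(- \frac{347}{5}\right) \left(-120\right) = 8328$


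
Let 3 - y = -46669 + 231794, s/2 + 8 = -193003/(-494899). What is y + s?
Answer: -91624225056/494899 ≈ -1.8514e+5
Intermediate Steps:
s = -7532378/494899 (s = -16 + 2*(-193003/(-494899)) = -16 + 2*(-193003*(-1/494899)) = -16 + 2*(193003/494899) = -16 + 386006/494899 = -7532378/494899 ≈ -15.220)
y = -185122 (y = 3 - (-46669 + 231794) = 3 - 1*185125 = 3 - 185125 = -185122)
y + s = -185122 - 7532378/494899 = -91624225056/494899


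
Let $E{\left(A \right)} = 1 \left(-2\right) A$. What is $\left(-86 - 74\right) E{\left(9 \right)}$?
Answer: $2880$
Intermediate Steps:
$E{\left(A \right)} = - 2 A$
$\left(-86 - 74\right) E{\left(9 \right)} = \left(-86 - 74\right) \left(\left(-2\right) 9\right) = \left(-86 - 74\right) \left(-18\right) = \left(-160\right) \left(-18\right) = 2880$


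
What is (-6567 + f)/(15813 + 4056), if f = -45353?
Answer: -51920/19869 ≈ -2.6131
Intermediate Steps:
(-6567 + f)/(15813 + 4056) = (-6567 - 45353)/(15813 + 4056) = -51920/19869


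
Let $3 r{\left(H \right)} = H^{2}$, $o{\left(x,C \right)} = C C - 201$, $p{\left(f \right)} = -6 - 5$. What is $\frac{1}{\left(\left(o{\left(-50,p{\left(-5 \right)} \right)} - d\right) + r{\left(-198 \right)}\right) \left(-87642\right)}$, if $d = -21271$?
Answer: $- \frac{1}{3002527278} \approx -3.3305 \cdot 10^{-10}$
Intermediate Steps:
$p{\left(f \right)} = -11$
$o{\left(x,C \right)} = -201 + C^{2}$ ($o{\left(x,C \right)} = C^{2} - 201 = -201 + C^{2}$)
$r{\left(H \right)} = \frac{H^{2}}{3}$
$\frac{1}{\left(\left(o{\left(-50,p{\left(-5 \right)} \right)} - d\right) + r{\left(-198 \right)}\right) \left(-87642\right)} = \frac{1}{\left(\left(\left(-201 + \left(-11\right)^{2}\right) - -21271\right) + \frac{\left(-198\right)^{2}}{3}\right) \left(-87642\right)} = \frac{1}{\left(\left(-201 + 121\right) + 21271\right) + \frac{1}{3} \cdot 39204} \left(- \frac{1}{87642}\right) = \frac{1}{\left(-80 + 21271\right) + 13068} \left(- \frac{1}{87642}\right) = \frac{1}{21191 + 13068} \left(- \frac{1}{87642}\right) = \frac{1}{34259} \left(- \frac{1}{87642}\right) = - \frac{1}{3002527278}$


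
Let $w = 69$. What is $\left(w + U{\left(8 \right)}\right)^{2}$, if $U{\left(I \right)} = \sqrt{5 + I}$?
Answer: $\left(69 + \sqrt{13}\right)^{2} \approx 5271.6$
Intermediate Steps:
$\left(w + U{\left(8 \right)}\right)^{2} = \left(69 + \sqrt{5 + 8}\right)^{2} = \left(69 + \sqrt{13}\right)^{2}$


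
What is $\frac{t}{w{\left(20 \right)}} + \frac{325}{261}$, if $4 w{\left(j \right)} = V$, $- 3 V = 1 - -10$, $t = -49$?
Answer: $\frac{157043}{2871} \approx 54.7$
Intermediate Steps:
$V = - \frac{11}{3}$ ($V = - \frac{1 - -10}{3} = - \frac{1 + 10}{3} = \left(- \frac{1}{3}\right) 11 = - \frac{11}{3} \approx -3.6667$)
$w{\left(j \right)} = - \frac{11}{12}$ ($w{\left(j \right)} = \frac{1}{4} \left(- \frac{11}{3}\right) = - \frac{11}{12}$)
$\frac{t}{w{\left(20 \right)}} + \frac{325}{261} = - \frac{49}{- \frac{11}{12}} + \frac{325}{261} = \left(-49\right) \left(- \frac{12}{11}\right) + 325 \cdot \frac{1}{261} = \frac{588}{11} + \frac{325}{261} = \frac{157043}{2871}$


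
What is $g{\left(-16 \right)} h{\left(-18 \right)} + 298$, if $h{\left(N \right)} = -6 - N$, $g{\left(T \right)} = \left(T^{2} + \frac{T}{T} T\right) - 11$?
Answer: $3046$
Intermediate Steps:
$g{\left(T \right)} = -11 + T + T^{2}$ ($g{\left(T \right)} = \left(T^{2} + 1 T\right) - 11 = \left(T^{2} + T\right) - 11 = \left(T + T^{2}\right) - 11 = -11 + T + T^{2}$)
$g{\left(-16 \right)} h{\left(-18 \right)} + 298 = \left(-11 - 16 + \left(-16\right)^{2}\right) \left(-6 - -18\right) + 298 = \left(-11 - 16 + 256\right) \left(-6 + 18\right) + 298 = 229 \cdot 12 + 298 = 2748 + 298 = 3046$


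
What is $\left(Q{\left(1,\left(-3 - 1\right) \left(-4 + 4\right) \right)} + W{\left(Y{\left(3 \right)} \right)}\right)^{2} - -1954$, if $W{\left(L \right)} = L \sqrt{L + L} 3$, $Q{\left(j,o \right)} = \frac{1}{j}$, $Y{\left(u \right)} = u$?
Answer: $2441 + 18 \sqrt{6} \approx 2485.1$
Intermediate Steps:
$W{\left(L \right)} = 3 \sqrt{2} L^{\frac{3}{2}}$ ($W{\left(L \right)} = L \sqrt{2 L} 3 = L \sqrt{2} \sqrt{L} 3 = \sqrt{2} L^{\frac{3}{2}} \cdot 3 = 3 \sqrt{2} L^{\frac{3}{2}}$)
$\left(Q{\left(1,\left(-3 - 1\right) \left(-4 + 4\right) \right)} + W{\left(Y{\left(3 \right)} \right)}\right)^{2} - -1954 = \left(1^{-1} + 3 \sqrt{2} \cdot 3^{\frac{3}{2}}\right)^{2} - -1954 = \left(1 + 3 \sqrt{2} \cdot 3 \sqrt{3}\right)^{2} + 1954 = \left(1 + 9 \sqrt{6}\right)^{2} + 1954 = 1954 + \left(1 + 9 \sqrt{6}\right)^{2}$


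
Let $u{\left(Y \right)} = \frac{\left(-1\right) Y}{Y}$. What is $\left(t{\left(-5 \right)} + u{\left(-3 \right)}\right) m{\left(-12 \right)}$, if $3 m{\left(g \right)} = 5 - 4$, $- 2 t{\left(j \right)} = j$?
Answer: $\frac{1}{2} \approx 0.5$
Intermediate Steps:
$t{\left(j \right)} = - \frac{j}{2}$
$m{\left(g \right)} = \frac{1}{3}$ ($m{\left(g \right)} = \frac{5 - 4}{3} = \frac{1}{3} \cdot 1 = \frac{1}{3}$)
$u{\left(Y \right)} = -1$
$\left(t{\left(-5 \right)} + u{\left(-3 \right)}\right) m{\left(-12 \right)} = \left(\left(- \frac{1}{2}\right) \left(-5\right) - 1\right) \frac{1}{3} = \left(\frac{5}{2} - 1\right) \frac{1}{3} = \frac{3}{2} \cdot \frac{1}{3} = \frac{1}{2}$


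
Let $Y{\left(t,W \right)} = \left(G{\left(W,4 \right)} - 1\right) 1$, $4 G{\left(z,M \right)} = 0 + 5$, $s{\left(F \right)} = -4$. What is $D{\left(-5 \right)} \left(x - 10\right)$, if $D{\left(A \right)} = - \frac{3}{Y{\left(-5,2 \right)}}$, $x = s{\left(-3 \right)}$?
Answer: $168$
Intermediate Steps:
$G{\left(z,M \right)} = \frac{5}{4}$ ($G{\left(z,M \right)} = \frac{0 + 5}{4} = \frac{1}{4} \cdot 5 = \frac{5}{4}$)
$x = -4$
$Y{\left(t,W \right)} = \frac{1}{4}$ ($Y{\left(t,W \right)} = \left(\frac{5}{4} - 1\right) 1 = \frac{1}{4} \cdot 1 = \frac{1}{4}$)
$D{\left(A \right)} = -12$ ($D{\left(A \right)} = - 3 \frac{1}{\frac{1}{4}} = \left(-3\right) 4 = -12$)
$D{\left(-5 \right)} \left(x - 10\right) = - 12 \left(-4 - 10\right) = \left(-12\right) \left(-14\right) = 168$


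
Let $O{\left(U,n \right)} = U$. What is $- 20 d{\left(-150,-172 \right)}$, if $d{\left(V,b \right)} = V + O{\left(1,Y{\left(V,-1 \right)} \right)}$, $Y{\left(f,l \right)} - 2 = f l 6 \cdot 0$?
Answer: $2980$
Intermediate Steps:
$Y{\left(f,l \right)} = 2$ ($Y{\left(f,l \right)} = 2 + f l 6 \cdot 0 = 2 + 6 f l 0 = 2 + 0 = 2$)
$d{\left(V,b \right)} = 1 + V$ ($d{\left(V,b \right)} = V + 1 = 1 + V$)
$- 20 d{\left(-150,-172 \right)} = - 20 \left(1 - 150\right) = \left(-20\right) \left(-149\right) = 2980$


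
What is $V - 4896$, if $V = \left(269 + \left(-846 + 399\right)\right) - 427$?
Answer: $-5501$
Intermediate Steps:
$V = -605$ ($V = \left(269 - 447\right) - 427 = -178 - 427 = -605$)
$V - 4896 = -605 - 4896 = -5501$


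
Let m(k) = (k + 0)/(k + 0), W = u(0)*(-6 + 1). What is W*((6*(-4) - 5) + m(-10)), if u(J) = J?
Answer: 0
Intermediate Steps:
W = 0 (W = 0*(-6 + 1) = 0*(-5) = 0)
m(k) = 1 (m(k) = k/k = 1)
W*((6*(-4) - 5) + m(-10)) = 0*((6*(-4) - 5) + 1) = 0*((-24 - 5) + 1) = 0*(-29 + 1) = 0*(-28) = 0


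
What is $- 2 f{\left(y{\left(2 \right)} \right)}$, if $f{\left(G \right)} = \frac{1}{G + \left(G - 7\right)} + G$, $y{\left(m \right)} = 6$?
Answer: $- \frac{62}{5} \approx -12.4$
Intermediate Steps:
$f{\left(G \right)} = G + \frac{1}{-7 + 2 G}$ ($f{\left(G \right)} = \frac{1}{G + \left(-7 + G\right)} + G = \frac{1}{-7 + 2 G} + G = G + \frac{1}{-7 + 2 G}$)
$- 2 f{\left(y{\left(2 \right)} \right)} = - 2 \frac{1 - 42 + 2 \cdot 6^{2}}{-7 + 2 \cdot 6} = - 2 \frac{1 - 42 + 2 \cdot 36}{-7 + 12} = - 2 \frac{1 - 42 + 72}{5} = - 2 \cdot \frac{1}{5} \cdot 31 = \left(-2\right) \frac{31}{5} = - \frac{62}{5}$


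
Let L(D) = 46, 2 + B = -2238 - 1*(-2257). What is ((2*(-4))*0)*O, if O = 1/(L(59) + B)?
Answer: 0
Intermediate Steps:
B = 17 (B = -2 + (-2238 - 1*(-2257)) = -2 + (-2238 + 2257) = -2 + 19 = 17)
O = 1/63 (O = 1/(46 + 17) = 1/63 ≈ 0.015873)
((2*(-4))*0)*O = ((2*(-4))*0)*(1/63) = -8*0*(1/63) = 0*(1/63) = 0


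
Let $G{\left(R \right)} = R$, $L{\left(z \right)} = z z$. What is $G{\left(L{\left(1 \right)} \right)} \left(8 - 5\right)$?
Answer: $3$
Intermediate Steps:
$L{\left(z \right)} = z^{2}$
$G{\left(L{\left(1 \right)} \right)} \left(8 - 5\right) = 1^{2} \left(8 - 5\right) = 1 \cdot 3 = 3$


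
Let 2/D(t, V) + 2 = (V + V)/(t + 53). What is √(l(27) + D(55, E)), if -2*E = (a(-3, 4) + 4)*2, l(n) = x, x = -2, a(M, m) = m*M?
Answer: I*√77/5 ≈ 1.755*I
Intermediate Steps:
a(M, m) = M*m
l(n) = -2
E = 8 (E = -(-3*4 + 4)*2/2 = -(-12 + 4)*2/2 = -(-4)*2 = -½*(-16) = 8)
D(t, V) = 2/(-2 + 2*V/(53 + t)) (D(t, V) = 2/(-2 + (V + V)/(t + 53)) = 2/(-2 + (2*V)/(53 + t)) = 2/(-2 + 2*V/(53 + t)))
√(l(27) + D(55, E)) = √(-2 + (-53 - 1*55)/(53 + 55 - 1*8)) = √(-2 + (-53 - 55)/(53 + 55 - 8)) = √(-2 - 108/100) = √(-2 + (1/100)*(-108)) = √(-2 - 27/25) = √(-77/25) = I*√77/5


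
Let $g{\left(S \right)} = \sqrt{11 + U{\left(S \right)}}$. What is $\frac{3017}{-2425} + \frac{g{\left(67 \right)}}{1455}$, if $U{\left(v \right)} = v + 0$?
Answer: $- \frac{3017}{2425} + \frac{\sqrt{78}}{1455} \approx -1.2381$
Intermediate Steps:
$U{\left(v \right)} = v$
$g{\left(S \right)} = \sqrt{11 + S}$
$\frac{3017}{-2425} + \frac{g{\left(67 \right)}}{1455} = \frac{3017}{-2425} + \frac{\sqrt{11 + 67}}{1455} = 3017 \left(- \frac{1}{2425}\right) + \sqrt{78} \cdot \frac{1}{1455} = - \frac{3017}{2425} + \frac{\sqrt{78}}{1455}$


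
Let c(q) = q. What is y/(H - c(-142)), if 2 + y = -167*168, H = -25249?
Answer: 28058/25107 ≈ 1.1175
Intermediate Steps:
y = -28058 (y = -2 - 167*168 = -2 - 28056 = -28058)
y/(H - c(-142)) = -28058/(-25249 - 1*(-142)) = -28058/(-25249 + 142) = -28058/(-25107) = -28058*(-1/25107) = 28058/25107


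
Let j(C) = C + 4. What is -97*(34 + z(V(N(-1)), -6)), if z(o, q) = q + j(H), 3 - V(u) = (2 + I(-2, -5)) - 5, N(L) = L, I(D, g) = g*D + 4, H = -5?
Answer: -2619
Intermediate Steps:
I(D, g) = 4 + D*g (I(D, g) = D*g + 4 = 4 + D*g)
j(C) = 4 + C
V(u) = -8 (V(u) = 3 - ((2 + (4 - 2*(-5))) - 5) = 3 - ((2 + (4 + 10)) - 5) = 3 - ((2 + 14) - 5) = 3 - (16 - 5) = 3 - 1*11 = 3 - 11 = -8)
z(o, q) = -1 + q (z(o, q) = q + (4 - 5) = q - 1 = -1 + q)
-97*(34 + z(V(N(-1)), -6)) = -97*(34 + (-1 - 6)) = -97*(34 - 7) = -97*27 = -2619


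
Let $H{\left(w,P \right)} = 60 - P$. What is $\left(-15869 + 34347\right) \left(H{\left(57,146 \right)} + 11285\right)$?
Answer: $206935122$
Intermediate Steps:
$\left(-15869 + 34347\right) \left(H{\left(57,146 \right)} + 11285\right) = \left(-15869 + 34347\right) \left(\left(60 - 146\right) + 11285\right) = 18478 \left(\left(60 - 146\right) + 11285\right) = 18478 \left(-86 + 11285\right) = 18478 \cdot 11199 = 206935122$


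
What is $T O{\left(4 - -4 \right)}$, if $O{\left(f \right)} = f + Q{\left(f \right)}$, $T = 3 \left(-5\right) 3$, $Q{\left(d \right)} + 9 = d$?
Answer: $-315$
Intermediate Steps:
$Q{\left(d \right)} = -9 + d$
$T = -45$ ($T = \left(-15\right) 3 = -45$)
$O{\left(f \right)} = -9 + 2 f$ ($O{\left(f \right)} = f + \left(-9 + f\right) = -9 + 2 f$)
$T O{\left(4 - -4 \right)} = - 45 \left(-9 + 2 \left(4 - -4\right)\right) = - 45 \left(-9 + 2 \left(4 + 4\right)\right) = - 45 \left(-9 + 2 \cdot 8\right) = - 45 \left(-9 + 16\right) = \left(-45\right) 7 = -315$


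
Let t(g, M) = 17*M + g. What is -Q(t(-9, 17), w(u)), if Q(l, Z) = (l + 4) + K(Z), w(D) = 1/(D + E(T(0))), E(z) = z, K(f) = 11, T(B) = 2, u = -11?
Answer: -295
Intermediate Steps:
t(g, M) = g + 17*M
w(D) = 1/(2 + D) (w(D) = 1/(D + 2) = 1/(2 + D))
Q(l, Z) = 15 + l (Q(l, Z) = (l + 4) + 11 = (4 + l) + 11 = 15 + l)
-Q(t(-9, 17), w(u)) = -(15 + (-9 + 17*17)) = -(15 + (-9 + 289)) = -(15 + 280) = -1*295 = -295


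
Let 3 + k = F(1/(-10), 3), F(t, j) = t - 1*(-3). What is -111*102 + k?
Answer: -113221/10 ≈ -11322.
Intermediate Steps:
F(t, j) = 3 + t (F(t, j) = t + 3 = 3 + t)
k = -⅒ (k = -3 + (3 + 1/(-10)) = -3 + (3 - ⅒) = -3 + 29/10 = -⅒ ≈ -0.10000)
-111*102 + k = -111*102 - ⅒ = -11322 - ⅒ = -113221/10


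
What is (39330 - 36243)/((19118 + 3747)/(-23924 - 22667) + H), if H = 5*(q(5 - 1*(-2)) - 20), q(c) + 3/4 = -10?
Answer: -575305668/28744925 ≈ -20.014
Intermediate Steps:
q(c) = -43/4 (q(c) = -¾ - 10 = -43/4)
H = -615/4 (H = 5*(-43/4 - 20) = 5*(-123/4) = -615/4 ≈ -153.75)
(39330 - 36243)/((19118 + 3747)/(-23924 - 22667) + H) = (39330 - 36243)/((19118 + 3747)/(-23924 - 22667) - 615/4) = 3087/(22865/(-46591) - 615/4) = 3087/(22865*(-1/46591) - 615/4) = 3087/(-22865/46591 - 615/4) = 3087/(-28744925/186364) = 3087*(-186364/28744925) = -575305668/28744925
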